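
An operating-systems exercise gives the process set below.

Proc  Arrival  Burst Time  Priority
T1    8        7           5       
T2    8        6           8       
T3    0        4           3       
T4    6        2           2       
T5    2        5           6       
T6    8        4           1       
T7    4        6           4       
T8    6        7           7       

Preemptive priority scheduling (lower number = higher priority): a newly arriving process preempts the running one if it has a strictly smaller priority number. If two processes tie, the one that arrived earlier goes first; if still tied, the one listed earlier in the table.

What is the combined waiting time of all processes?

Gantt: | T3 0-4 | T7 4-6 | T4 6-8 | T6 8-12 | T7 12-16 | T1 16-23 | T5 23-28 | T8 28-35 | T2 35-41 |
Completion: T1=23  T2=41  T3=4  T4=8  T5=28  T6=12  T7=16  T8=35
Turnaround (C−A): T1=15  T2=33  T3=4  T4=2  T5=26  T6=4  T7=12  T8=29
Waiting = turnaround − burst: T1=8, T2=27, T3=0, T4=0, T5=21, T6=0, T7=6, T8=22
Total waiting = 8 + 27 + 0 + 0 + 21 + 0 + 6 + 22 = 84

84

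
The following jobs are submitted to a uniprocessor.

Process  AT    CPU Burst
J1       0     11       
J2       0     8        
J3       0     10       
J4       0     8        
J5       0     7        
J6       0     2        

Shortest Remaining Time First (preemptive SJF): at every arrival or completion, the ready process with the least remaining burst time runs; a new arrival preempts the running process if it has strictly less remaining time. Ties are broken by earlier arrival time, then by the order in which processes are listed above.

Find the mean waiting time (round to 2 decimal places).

14.67

Schedule: | J6 0-2 | J5 2-9 | J2 9-17 | J4 17-25 | J3 25-35 | J1 35-46 |
Completion: J1=46  J2=17  J3=35  J4=25  J5=9  J6=2
Waiting times: J1=35, J2=9, J3=25, J4=17, J5=2, J6=0
Average waiting = (35+9+25+17+2+0) / 6 = 88/6 = 14.67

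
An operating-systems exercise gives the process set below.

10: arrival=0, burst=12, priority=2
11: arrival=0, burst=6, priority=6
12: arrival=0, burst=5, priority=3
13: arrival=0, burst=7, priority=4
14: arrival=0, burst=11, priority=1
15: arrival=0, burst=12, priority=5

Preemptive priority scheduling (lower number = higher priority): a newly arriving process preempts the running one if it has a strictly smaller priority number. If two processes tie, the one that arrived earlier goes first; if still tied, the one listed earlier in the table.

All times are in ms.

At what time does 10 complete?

23

Schedule: | 14 0-11 | 10 11-23 | 12 23-28 | 13 28-35 | 15 35-47 | 11 47-53 |
Completion: 10=23  11=53  12=28  13=35  14=11  15=47
Turnaround (C−A): 10=23  11=53  12=28  13=35  14=11  15=47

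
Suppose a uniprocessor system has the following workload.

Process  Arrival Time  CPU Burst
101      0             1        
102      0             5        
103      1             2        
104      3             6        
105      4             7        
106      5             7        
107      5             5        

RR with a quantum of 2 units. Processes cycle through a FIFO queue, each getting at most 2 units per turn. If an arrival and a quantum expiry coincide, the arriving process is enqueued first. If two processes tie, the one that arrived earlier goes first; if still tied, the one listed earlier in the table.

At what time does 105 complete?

32

Schedule: | 101 0-1 | 102 1-3 | 103 3-5 | 104 5-7 | 102 7-9 | 105 9-11 | 106 11-13 | 107 13-15 | 104 15-17 | 102 17-18 | 105 18-20 | 106 20-22 | 107 22-24 | 104 24-26 | 105 26-28 | 106 28-30 | 107 30-31 | 105 31-32 | 106 32-33 |
Completion: 101=1  102=18  103=5  104=26  105=32  106=33  107=31
Turnaround (C−A): 101=1  102=18  103=4  104=23  105=28  106=28  107=26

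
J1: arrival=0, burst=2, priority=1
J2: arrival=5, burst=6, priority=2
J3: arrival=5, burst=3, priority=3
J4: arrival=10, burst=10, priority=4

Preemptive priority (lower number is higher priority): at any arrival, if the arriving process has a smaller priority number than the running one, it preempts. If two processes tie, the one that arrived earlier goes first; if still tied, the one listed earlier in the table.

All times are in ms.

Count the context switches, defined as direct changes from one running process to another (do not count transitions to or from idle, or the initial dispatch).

2

Gantt: | J1 0-2 | idle 2-5 | J2 5-11 | J3 11-14 | J4 14-24 |
Completion: J1=2  J2=11  J3=14  J4=24
Turnaround (C−A): J1=2  J2=6  J3=9  J4=14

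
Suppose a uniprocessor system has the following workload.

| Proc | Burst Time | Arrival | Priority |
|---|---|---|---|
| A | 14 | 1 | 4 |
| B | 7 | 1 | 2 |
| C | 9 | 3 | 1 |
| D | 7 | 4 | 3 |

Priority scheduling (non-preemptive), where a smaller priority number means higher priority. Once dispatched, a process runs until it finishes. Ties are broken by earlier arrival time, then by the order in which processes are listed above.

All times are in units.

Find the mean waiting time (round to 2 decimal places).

10.25

Schedule: | idle 0-1 | B 1-8 | C 8-17 | D 17-24 | A 24-38 |
Completion: A=38  B=8  C=17  D=24
Turnaround (C−A): A=37  B=7  C=14  D=20
Waiting times: A=23, B=0, C=5, D=13
Average waiting = (23+0+5+13) / 4 = 41/4 = 10.25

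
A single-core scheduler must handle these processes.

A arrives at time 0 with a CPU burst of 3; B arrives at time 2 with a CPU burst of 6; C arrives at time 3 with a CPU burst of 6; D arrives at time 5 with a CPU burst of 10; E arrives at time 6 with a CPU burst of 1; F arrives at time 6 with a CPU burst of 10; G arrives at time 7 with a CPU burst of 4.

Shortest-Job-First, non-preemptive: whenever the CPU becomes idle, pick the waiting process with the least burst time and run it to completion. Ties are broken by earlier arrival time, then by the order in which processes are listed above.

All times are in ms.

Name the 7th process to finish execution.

Schedule: | A 0-3 | B 3-9 | E 9-10 | G 10-14 | C 14-20 | D 20-30 | F 30-40 |
Completion: A=3  B=9  C=20  D=30  E=10  F=40  G=14
Turnaround (C−A): A=3  B=7  C=17  D=25  E=4  F=34  G=7
Finish order: A → B → E → G → C → D → F

F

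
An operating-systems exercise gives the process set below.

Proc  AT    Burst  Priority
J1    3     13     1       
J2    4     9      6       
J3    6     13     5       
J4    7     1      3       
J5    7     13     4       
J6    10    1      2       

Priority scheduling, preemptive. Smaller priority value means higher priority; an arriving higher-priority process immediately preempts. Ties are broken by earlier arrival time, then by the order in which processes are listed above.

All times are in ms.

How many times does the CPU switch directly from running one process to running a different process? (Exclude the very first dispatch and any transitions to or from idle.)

Gantt: | idle 0-3 | J1 3-16 | J6 16-17 | J4 17-18 | J5 18-31 | J3 31-44 | J2 44-53 |
Completion: J1=16  J2=53  J3=44  J4=18  J5=31  J6=17
Turnaround (C−A): J1=13  J2=49  J3=38  J4=11  J5=24  J6=7

5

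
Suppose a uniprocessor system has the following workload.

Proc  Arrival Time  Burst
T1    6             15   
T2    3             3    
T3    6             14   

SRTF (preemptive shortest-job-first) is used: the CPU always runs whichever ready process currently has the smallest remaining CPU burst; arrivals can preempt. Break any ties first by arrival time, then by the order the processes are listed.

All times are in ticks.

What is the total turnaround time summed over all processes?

46

Schedule: | idle 0-3 | T2 3-6 | T3 6-20 | T1 20-35 |
Completion: T1=35  T2=6  T3=20
Turnaround = completion − arrival: T1=29, T2=3, T3=14
Total turnaround = 29 + 3 + 14 = 46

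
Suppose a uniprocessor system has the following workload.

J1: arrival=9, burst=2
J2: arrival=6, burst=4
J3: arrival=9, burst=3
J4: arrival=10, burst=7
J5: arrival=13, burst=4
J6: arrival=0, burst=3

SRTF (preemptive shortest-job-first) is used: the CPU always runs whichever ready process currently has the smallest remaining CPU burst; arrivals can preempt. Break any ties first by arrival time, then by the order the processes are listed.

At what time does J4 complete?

Schedule: | J6 0-3 | idle 3-6 | J2 6-10 | J1 10-12 | J3 12-15 | J5 15-19 | J4 19-26 |
Completion: J1=12  J2=10  J3=15  J4=26  J5=19  J6=3

26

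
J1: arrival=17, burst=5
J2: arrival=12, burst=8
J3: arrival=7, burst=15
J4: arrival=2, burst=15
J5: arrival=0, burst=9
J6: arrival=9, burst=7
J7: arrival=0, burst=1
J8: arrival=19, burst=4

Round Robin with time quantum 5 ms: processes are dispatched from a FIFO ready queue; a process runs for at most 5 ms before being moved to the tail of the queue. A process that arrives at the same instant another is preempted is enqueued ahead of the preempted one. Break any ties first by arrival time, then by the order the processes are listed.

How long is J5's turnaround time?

15

Schedule: | J5 0-5 | J7 5-6 | J4 6-11 | J5 11-15 | J3 15-20 | J6 20-25 | J4 25-30 | J2 30-35 | J1 35-40 | J8 40-44 | J3 44-49 | J6 49-51 | J4 51-56 | J2 56-59 | J3 59-64 |
Completion: J1=40  J2=59  J3=64  J4=56  J5=15  J6=51  J7=6  J8=44
Turnaround (C−A): J1=23  J2=47  J3=57  J4=54  J5=15  J6=42  J7=6  J8=25
Turnaround(J5) = completion − arrival = 15 − 0 = 15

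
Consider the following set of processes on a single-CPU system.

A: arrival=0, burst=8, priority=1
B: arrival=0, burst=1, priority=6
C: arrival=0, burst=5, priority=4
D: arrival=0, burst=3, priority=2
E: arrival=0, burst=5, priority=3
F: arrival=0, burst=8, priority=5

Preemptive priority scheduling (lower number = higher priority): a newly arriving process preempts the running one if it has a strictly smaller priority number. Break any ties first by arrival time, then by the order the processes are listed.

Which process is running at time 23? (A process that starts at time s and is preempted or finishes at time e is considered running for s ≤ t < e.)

Gantt: | A 0-8 | D 8-11 | E 11-16 | C 16-21 | F 21-29 | B 29-30 |
Completion: A=8  B=30  C=21  D=11  E=16  F=29
Turnaround (C−A): A=8  B=30  C=21  D=11  E=16  F=29

F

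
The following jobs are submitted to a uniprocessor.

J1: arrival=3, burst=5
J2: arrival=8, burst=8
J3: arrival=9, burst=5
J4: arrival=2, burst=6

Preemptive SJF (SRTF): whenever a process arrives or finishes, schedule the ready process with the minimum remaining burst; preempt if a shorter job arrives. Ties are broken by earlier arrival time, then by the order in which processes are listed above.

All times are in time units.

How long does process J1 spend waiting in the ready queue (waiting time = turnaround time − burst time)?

Schedule: | idle 0-2 | J4 2-8 | J1 8-13 | J3 13-18 | J2 18-26 |
Completion: J1=13  J2=26  J3=18  J4=8
Turnaround (C−A): J1=10  J2=18  J3=9  J4=6
Waiting(J1) = turnaround − burst = 10 − 5 = 5

5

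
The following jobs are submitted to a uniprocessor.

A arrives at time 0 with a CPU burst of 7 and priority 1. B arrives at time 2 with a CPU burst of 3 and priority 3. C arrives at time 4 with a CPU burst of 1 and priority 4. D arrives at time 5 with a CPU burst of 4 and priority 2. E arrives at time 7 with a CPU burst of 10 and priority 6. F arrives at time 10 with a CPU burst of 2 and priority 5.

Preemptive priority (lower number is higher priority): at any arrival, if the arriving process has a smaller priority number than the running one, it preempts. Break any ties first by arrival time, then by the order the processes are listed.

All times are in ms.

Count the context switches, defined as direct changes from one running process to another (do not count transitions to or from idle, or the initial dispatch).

Gantt: | A 0-7 | D 7-11 | B 11-14 | C 14-15 | F 15-17 | E 17-27 |
Completion: A=7  B=14  C=15  D=11  E=27  F=17
Turnaround (C−A): A=7  B=12  C=11  D=6  E=20  F=7

5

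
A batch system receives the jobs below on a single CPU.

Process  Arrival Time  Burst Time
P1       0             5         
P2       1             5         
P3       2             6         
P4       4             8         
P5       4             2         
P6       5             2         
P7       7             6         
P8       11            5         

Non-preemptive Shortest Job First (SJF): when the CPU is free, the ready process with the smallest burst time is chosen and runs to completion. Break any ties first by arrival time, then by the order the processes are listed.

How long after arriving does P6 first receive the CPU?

2

Schedule: | P1 0-5 | P5 5-7 | P6 7-9 | P2 9-14 | P8 14-19 | P3 19-25 | P7 25-31 | P4 31-39 |
Completion: P1=5  P2=14  P3=25  P4=39  P5=7  P6=9  P7=31  P8=19
Response(P6) = first start − arrival = 7 − 5 = 2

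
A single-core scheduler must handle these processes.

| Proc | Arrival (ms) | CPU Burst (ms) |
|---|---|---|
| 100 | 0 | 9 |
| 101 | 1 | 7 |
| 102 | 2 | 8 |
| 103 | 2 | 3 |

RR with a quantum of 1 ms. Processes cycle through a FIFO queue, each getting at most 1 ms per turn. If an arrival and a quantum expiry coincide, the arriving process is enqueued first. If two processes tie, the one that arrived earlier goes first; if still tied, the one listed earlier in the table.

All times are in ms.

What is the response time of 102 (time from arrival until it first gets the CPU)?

Schedule: | 100 0-1 | 101 1-2 | 100 2-3 | 102 3-4 | 103 4-5 | 101 5-6 | 100 6-7 | 102 7-8 | 103 8-9 | 101 9-10 | 100 10-11 | 102 11-12 | 103 12-13 | 101 13-14 | 100 14-15 | 102 15-16 | 101 16-17 | 100 17-18 | 102 18-19 | 101 19-20 | 100 20-21 | 102 21-22 | 101 22-23 | 100 23-24 | 102 24-25 | 100 25-26 | 102 26-27 |
Completion: 100=26  101=23  102=27  103=13
Turnaround (C−A): 100=26  101=22  102=25  103=11
Response(102) = first start − arrival = 3 − 2 = 1

1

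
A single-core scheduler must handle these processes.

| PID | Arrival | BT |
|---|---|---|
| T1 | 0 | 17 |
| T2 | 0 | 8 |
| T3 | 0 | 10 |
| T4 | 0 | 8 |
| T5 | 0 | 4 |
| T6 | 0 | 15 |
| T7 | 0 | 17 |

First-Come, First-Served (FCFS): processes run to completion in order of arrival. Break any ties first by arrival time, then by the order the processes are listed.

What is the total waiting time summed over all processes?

Timeline: | T1 0-17 | T2 17-25 | T3 25-35 | T4 35-43 | T5 43-47 | T6 47-62 | T7 62-79 |
Completion: T1=17  T2=25  T3=35  T4=43  T5=47  T6=62  T7=79
Turnaround (C−A): T1=17  T2=25  T3=35  T4=43  T5=47  T6=62  T7=79
Waiting = turnaround − burst: T1=0, T2=17, T3=25, T4=35, T5=43, T6=47, T7=62
Total waiting = 0 + 17 + 25 + 35 + 43 + 47 + 62 = 229

229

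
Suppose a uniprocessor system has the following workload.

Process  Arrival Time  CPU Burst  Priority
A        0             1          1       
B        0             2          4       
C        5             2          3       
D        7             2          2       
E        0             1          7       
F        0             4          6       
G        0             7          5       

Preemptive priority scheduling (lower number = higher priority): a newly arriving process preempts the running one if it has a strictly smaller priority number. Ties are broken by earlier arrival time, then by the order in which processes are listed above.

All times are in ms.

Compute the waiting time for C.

Schedule: | A 0-1 | B 1-3 | G 3-5 | C 5-7 | D 7-9 | G 9-14 | F 14-18 | E 18-19 |
Completion: A=1  B=3  C=7  D=9  E=19  F=18  G=14
Turnaround (C−A): A=1  B=3  C=2  D=2  E=19  F=18  G=14
Waiting(C) = turnaround − burst = 2 − 2 = 0

0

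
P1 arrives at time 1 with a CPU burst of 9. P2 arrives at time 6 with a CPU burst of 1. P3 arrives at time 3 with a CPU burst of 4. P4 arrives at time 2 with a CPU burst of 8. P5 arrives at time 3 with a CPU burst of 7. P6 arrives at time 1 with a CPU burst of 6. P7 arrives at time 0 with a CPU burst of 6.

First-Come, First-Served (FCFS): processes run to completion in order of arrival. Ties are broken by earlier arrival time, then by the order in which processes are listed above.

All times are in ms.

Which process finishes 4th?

Schedule: | P7 0-6 | P1 6-15 | P6 15-21 | P4 21-29 | P3 29-33 | P5 33-40 | P2 40-41 |
Completion: P1=15  P2=41  P3=33  P4=29  P5=40  P6=21  P7=6
Finish order: P7 → P1 → P6 → P4 → P3 → P5 → P2

P4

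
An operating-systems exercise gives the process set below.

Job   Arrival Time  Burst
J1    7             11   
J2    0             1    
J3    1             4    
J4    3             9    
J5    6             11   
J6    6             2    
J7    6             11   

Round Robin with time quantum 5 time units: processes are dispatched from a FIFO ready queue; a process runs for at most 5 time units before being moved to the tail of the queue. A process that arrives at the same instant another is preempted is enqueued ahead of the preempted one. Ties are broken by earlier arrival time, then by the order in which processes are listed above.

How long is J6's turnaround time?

Gantt: | J2 0-1 | J3 1-5 | J4 5-10 | J5 10-15 | J6 15-17 | J7 17-22 | J1 22-27 | J4 27-31 | J5 31-36 | J7 36-41 | J1 41-46 | J5 46-47 | J7 47-48 | J1 48-49 |
Completion: J1=49  J2=1  J3=5  J4=31  J5=47  J6=17  J7=48
Turnaround (C−A): J1=42  J2=1  J3=4  J4=28  J5=41  J6=11  J7=42
Turnaround(J6) = completion − arrival = 17 − 6 = 11

11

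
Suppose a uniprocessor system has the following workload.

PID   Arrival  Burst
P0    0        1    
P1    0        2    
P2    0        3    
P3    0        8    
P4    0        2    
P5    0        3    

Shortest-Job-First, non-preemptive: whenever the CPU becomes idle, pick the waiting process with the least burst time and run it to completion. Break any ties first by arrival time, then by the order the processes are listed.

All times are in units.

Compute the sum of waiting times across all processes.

28

Schedule: | P0 0-1 | P1 1-3 | P4 3-5 | P2 5-8 | P5 8-11 | P3 11-19 |
Completion: P0=1  P1=3  P2=8  P3=19  P4=5  P5=11
Turnaround (C−A): P0=1  P1=3  P2=8  P3=19  P4=5  P5=11
Waiting = turnaround − burst: P0=0, P1=1, P2=5, P3=11, P4=3, P5=8
Total waiting = 0 + 1 + 5 + 11 + 3 + 8 = 28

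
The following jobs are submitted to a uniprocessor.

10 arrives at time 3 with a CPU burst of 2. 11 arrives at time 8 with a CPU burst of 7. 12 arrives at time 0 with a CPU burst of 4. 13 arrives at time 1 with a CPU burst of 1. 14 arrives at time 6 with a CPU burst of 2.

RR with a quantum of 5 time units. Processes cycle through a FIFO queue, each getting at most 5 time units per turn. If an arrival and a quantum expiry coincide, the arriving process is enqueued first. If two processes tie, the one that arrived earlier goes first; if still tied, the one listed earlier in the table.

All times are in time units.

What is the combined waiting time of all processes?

7

Schedule: | 12 0-4 | 13 4-5 | 10 5-7 | 14 7-9 | 11 9-16 |
Completion: 10=7  11=16  12=4  13=5  14=9
Turnaround (C−A): 10=4  11=8  12=4  13=4  14=3
Waiting = turnaround − burst: 10=2, 11=1, 12=0, 13=3, 14=1
Total waiting = 2 + 1 + 0 + 3 + 1 = 7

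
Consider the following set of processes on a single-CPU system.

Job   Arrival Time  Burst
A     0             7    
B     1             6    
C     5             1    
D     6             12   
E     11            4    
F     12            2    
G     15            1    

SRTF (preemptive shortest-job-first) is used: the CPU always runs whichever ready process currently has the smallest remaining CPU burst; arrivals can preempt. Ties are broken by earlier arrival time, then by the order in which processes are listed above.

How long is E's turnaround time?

Timeline: | A 0-5 | C 5-6 | A 6-8 | B 8-14 | F 14-16 | G 16-17 | E 17-21 | D 21-33 |
Completion: A=8  B=14  C=6  D=33  E=21  F=16  G=17
Turnaround(E) = completion − arrival = 21 − 11 = 10

10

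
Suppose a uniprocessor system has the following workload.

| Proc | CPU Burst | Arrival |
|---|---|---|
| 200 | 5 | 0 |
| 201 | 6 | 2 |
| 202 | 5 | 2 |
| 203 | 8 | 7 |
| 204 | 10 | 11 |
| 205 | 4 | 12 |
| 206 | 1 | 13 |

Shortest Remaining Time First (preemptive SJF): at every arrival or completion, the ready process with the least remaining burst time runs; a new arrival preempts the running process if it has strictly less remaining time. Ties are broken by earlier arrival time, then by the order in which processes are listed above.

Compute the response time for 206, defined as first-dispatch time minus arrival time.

Schedule: | 200 0-5 | 202 5-10 | 201 10-13 | 206 13-14 | 201 14-17 | 205 17-21 | 203 21-29 | 204 29-39 |
Completion: 200=5  201=17  202=10  203=29  204=39  205=21  206=14
Turnaround (C−A): 200=5  201=15  202=8  203=22  204=28  205=9  206=1
Response(206) = first start − arrival = 13 − 13 = 0

0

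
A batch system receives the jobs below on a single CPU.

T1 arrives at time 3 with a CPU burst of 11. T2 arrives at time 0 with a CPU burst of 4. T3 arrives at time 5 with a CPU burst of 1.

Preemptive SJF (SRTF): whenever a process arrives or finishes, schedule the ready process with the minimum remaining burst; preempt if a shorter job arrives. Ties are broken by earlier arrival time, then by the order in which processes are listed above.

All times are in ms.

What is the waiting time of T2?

0

Schedule: | T2 0-4 | T1 4-5 | T3 5-6 | T1 6-16 |
Completion: T1=16  T2=4  T3=6
Waiting(T2) = turnaround − burst = 4 − 4 = 0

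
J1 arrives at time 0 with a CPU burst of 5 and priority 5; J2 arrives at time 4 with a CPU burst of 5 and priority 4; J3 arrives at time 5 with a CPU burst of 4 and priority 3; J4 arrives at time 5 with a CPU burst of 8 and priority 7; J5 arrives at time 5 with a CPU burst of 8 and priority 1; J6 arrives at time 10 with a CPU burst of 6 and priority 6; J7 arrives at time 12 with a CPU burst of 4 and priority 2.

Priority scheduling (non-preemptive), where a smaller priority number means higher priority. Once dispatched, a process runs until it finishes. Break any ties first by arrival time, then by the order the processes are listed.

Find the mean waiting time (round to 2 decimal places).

10.43

Schedule: | J1 0-5 | J5 5-13 | J7 13-17 | J3 17-21 | J2 21-26 | J6 26-32 | J4 32-40 |
Completion: J1=5  J2=26  J3=21  J4=40  J5=13  J6=32  J7=17
Turnaround (C−A): J1=5  J2=22  J3=16  J4=35  J5=8  J6=22  J7=5
Waiting times: J1=0, J2=17, J3=12, J4=27, J5=0, J6=16, J7=1
Average waiting = (0+17+12+27+0+16+1) / 7 = 73/7 = 10.43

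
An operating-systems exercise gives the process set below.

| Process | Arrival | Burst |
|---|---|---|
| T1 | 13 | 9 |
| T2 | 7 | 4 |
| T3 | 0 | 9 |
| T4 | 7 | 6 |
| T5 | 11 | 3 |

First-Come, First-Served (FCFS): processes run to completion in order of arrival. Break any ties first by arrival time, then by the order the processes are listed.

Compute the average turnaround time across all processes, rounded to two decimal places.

11.20

Gantt: | T3 0-9 | T2 9-13 | T4 13-19 | T5 19-22 | T1 22-31 |
Completion: T1=31  T2=13  T3=9  T4=19  T5=22
Turnaround times: T1=18, T2=6, T3=9, T4=12, T5=11
Average turnaround = (18+6+9+12+11) / 5 = 56/5 = 11.20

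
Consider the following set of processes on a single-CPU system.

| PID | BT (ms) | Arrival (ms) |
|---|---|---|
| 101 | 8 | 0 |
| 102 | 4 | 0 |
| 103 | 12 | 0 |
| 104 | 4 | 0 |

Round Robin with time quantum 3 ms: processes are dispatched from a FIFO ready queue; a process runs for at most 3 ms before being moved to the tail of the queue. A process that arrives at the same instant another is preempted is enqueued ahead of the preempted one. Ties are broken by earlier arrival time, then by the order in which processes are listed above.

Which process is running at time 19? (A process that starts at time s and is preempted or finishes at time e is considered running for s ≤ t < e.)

Gantt: | 101 0-3 | 102 3-6 | 103 6-9 | 104 9-12 | 101 12-15 | 102 15-16 | 103 16-19 | 104 19-20 | 101 20-22 | 103 22-28 |
Completion: 101=22  102=16  103=28  104=20

104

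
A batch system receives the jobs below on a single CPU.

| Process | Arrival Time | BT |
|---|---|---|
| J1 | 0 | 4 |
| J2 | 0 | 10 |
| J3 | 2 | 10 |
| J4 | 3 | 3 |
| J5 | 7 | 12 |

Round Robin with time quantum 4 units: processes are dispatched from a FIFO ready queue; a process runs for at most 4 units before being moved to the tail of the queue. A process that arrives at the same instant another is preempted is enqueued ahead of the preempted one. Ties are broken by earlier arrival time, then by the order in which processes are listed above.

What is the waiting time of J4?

9

Schedule: | J1 0-4 | J2 4-8 | J3 8-12 | J4 12-15 | J5 15-19 | J2 19-23 | J3 23-27 | J5 27-31 | J2 31-33 | J3 33-35 | J5 35-39 |
Completion: J1=4  J2=33  J3=35  J4=15  J5=39
Turnaround (C−A): J1=4  J2=33  J3=33  J4=12  J5=32
Waiting(J4) = turnaround − burst = 12 − 3 = 9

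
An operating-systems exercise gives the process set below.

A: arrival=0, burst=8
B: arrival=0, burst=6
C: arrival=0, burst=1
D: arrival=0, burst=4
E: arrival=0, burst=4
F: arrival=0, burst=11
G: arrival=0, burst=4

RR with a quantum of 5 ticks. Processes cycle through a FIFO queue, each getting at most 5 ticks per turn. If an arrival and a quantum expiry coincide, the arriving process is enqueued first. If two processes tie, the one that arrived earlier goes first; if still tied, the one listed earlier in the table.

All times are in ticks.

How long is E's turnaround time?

Schedule: | A 0-5 | B 5-10 | C 10-11 | D 11-15 | E 15-19 | F 19-24 | G 24-28 | A 28-31 | B 31-32 | F 32-38 |
Completion: A=31  B=32  C=11  D=15  E=19  F=38  G=28
Turnaround (C−A): A=31  B=32  C=11  D=15  E=19  F=38  G=28
Turnaround(E) = completion − arrival = 19 − 0 = 19

19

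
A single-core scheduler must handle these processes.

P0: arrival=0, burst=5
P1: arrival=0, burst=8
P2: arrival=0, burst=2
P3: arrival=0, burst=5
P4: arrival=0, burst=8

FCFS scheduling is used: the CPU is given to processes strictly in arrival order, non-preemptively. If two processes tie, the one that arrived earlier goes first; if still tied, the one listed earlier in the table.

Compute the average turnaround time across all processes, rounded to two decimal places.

Gantt: | P0 0-5 | P1 5-13 | P2 13-15 | P3 15-20 | P4 20-28 |
Completion: P0=5  P1=13  P2=15  P3=20  P4=28
Turnaround (C−A): P0=5  P1=13  P2=15  P3=20  P4=28
Turnaround times: P0=5, P1=13, P2=15, P3=20, P4=28
Average turnaround = (5+13+15+20+28) / 5 = 81/5 = 16.20

16.20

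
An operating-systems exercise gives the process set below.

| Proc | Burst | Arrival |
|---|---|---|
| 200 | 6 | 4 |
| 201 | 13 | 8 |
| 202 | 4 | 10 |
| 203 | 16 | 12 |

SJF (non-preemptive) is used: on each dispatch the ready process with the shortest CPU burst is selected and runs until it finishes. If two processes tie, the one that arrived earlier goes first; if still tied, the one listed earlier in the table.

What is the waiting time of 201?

Schedule: | idle 0-4 | 200 4-10 | 202 10-14 | 201 14-27 | 203 27-43 |
Completion: 200=10  201=27  202=14  203=43
Waiting(201) = turnaround − burst = 19 − 13 = 6

6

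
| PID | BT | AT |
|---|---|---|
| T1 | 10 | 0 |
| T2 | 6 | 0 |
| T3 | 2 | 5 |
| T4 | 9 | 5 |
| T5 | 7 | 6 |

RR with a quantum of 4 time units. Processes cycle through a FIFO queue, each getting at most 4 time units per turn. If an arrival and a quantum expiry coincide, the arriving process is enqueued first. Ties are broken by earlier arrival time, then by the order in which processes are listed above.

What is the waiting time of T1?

Gantt: | T1 0-4 | T2 4-8 | T1 8-12 | T3 12-14 | T4 14-18 | T5 18-22 | T2 22-24 | T1 24-26 | T4 26-30 | T5 30-33 | T4 33-34 |
Completion: T1=26  T2=24  T3=14  T4=34  T5=33
Waiting(T1) = turnaround − burst = 26 − 10 = 16

16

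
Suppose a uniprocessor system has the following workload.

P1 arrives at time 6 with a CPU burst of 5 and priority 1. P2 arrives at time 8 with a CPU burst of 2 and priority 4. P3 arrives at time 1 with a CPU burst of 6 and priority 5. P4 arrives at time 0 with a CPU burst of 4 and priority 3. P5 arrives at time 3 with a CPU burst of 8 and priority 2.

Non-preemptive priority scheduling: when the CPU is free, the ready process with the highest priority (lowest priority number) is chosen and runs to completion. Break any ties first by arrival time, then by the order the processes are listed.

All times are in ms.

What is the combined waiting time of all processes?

34

Gantt: | P4 0-4 | P5 4-12 | P1 12-17 | P2 17-19 | P3 19-25 |
Completion: P1=17  P2=19  P3=25  P4=4  P5=12
Waiting = turnaround − burst: P1=6, P2=9, P3=18, P4=0, P5=1
Total waiting = 6 + 9 + 18 + 0 + 1 = 34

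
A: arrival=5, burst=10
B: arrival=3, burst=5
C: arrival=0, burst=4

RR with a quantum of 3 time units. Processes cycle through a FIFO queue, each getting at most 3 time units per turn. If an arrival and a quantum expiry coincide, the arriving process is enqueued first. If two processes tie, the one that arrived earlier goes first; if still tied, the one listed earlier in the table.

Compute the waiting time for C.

3

Timeline: | C 0-3 | B 3-6 | C 6-7 | A 7-10 | B 10-12 | A 12-19 |
Completion: A=19  B=12  C=7
Turnaround (C−A): A=14  B=9  C=7
Waiting(C) = turnaround − burst = 7 − 4 = 3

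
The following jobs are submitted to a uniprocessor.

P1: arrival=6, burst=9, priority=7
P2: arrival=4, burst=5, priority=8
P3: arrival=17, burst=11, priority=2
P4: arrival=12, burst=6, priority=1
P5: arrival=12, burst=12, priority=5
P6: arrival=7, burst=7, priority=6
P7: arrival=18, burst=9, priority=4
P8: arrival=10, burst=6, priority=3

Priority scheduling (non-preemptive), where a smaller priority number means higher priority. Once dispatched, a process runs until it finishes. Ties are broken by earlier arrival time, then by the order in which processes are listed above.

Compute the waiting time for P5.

Timeline: | idle 0-4 | P2 4-9 | P6 9-16 | P4 16-22 | P3 22-33 | P8 33-39 | P7 39-48 | P5 48-60 | P1 60-69 |
Completion: P1=69  P2=9  P3=33  P4=22  P5=60  P6=16  P7=48  P8=39
Waiting(P5) = turnaround − burst = 48 − 12 = 36

36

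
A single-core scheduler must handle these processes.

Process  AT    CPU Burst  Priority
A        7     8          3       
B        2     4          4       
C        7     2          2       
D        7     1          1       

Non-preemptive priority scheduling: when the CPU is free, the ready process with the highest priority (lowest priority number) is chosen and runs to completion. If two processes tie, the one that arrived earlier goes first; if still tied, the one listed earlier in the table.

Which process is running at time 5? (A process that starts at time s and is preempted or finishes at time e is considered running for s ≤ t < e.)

B

Timeline: | idle 0-2 | B 2-6 | idle 6-7 | D 7-8 | C 8-10 | A 10-18 |
Completion: A=18  B=6  C=10  D=8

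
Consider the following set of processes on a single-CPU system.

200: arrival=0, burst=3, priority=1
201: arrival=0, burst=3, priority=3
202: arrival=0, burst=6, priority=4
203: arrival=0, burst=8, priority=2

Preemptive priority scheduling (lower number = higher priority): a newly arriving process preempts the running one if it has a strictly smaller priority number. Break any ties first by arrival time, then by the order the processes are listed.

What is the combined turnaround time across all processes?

48

Gantt: | 200 0-3 | 203 3-11 | 201 11-14 | 202 14-20 |
Completion: 200=3  201=14  202=20  203=11
Turnaround (C−A): 200=3  201=14  202=20  203=11
Turnaround = completion − arrival: 200=3, 201=14, 202=20, 203=11
Total turnaround = 3 + 14 + 20 + 11 = 48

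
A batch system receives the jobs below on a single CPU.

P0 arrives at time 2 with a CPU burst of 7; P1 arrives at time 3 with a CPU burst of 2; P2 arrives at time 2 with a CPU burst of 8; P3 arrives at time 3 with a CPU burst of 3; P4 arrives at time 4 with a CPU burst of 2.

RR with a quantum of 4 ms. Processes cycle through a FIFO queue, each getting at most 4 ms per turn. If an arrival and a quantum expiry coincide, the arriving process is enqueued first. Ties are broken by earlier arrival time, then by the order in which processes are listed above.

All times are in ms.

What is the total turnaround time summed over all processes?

74

Gantt: | idle 0-2 | P0 2-6 | P2 6-10 | P1 10-12 | P3 12-15 | P4 15-17 | P0 17-20 | P2 20-24 |
Completion: P0=20  P1=12  P2=24  P3=15  P4=17
Turnaround (C−A): P0=18  P1=9  P2=22  P3=12  P4=13
Turnaround = completion − arrival: P0=18, P1=9, P2=22, P3=12, P4=13
Total turnaround = 18 + 9 + 22 + 12 + 13 = 74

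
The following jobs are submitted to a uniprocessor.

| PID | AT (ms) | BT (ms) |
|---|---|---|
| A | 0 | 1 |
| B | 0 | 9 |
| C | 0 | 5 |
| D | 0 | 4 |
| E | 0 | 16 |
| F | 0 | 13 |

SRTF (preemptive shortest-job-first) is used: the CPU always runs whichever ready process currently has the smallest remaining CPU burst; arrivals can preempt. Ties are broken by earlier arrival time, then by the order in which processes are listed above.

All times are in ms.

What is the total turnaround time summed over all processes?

115

Gantt: | A 0-1 | D 1-5 | C 5-10 | B 10-19 | F 19-32 | E 32-48 |
Completion: A=1  B=19  C=10  D=5  E=48  F=32
Turnaround = completion − arrival: A=1, B=19, C=10, D=5, E=48, F=32
Total turnaround = 1 + 19 + 10 + 5 + 48 + 32 = 115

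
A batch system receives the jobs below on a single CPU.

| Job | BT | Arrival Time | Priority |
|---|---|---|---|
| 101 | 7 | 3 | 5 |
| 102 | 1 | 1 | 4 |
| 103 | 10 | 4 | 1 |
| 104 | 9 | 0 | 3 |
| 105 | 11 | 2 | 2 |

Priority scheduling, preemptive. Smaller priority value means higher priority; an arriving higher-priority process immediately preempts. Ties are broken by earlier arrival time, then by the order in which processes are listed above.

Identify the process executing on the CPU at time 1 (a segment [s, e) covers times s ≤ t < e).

Schedule: | 104 0-2 | 105 2-4 | 103 4-14 | 105 14-23 | 104 23-30 | 102 30-31 | 101 31-38 |
Completion: 101=38  102=31  103=14  104=30  105=23
Turnaround (C−A): 101=35  102=30  103=10  104=30  105=21

104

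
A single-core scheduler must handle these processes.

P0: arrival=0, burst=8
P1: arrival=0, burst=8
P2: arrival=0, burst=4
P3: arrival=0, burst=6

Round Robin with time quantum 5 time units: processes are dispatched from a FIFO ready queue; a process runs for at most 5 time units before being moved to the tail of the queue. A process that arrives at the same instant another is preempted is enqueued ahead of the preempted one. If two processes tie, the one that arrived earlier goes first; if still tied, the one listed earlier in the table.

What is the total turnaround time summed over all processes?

87

Schedule: | P0 0-5 | P1 5-10 | P2 10-14 | P3 14-19 | P0 19-22 | P1 22-25 | P3 25-26 |
Completion: P0=22  P1=25  P2=14  P3=26
Turnaround (C−A): P0=22  P1=25  P2=14  P3=26
Turnaround = completion − arrival: P0=22, P1=25, P2=14, P3=26
Total turnaround = 22 + 25 + 14 + 26 = 87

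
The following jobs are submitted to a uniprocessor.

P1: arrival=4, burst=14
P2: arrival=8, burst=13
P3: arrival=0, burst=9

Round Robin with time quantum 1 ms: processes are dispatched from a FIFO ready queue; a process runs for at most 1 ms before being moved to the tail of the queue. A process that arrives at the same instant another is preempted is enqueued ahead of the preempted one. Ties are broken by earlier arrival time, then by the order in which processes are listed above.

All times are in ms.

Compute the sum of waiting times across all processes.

Gantt: | P3 0-4 | P1 4-5 | P3 5-6 | P1 6-7 | P3 7-8 | P1 8-9 | P2 9-10 | P3 10-11 | P1 11-12 | P2 12-13 | P3 13-14 | P1 14-15 | P2 15-16 | P3 16-17 | P1 17-18 | P2 18-19 | P1 19-20 | P2 20-21 | P1 21-22 | P2 22-23 | P1 23-24 | P2 24-25 | P1 25-26 | P2 26-27 | P1 27-28 | P2 28-29 | P1 29-30 | P2 30-31 | P1 31-32 | P2 32-33 | P1 33-34 | P2 34-36 |
Completion: P1=34  P2=36  P3=17
Turnaround (C−A): P1=30  P2=28  P3=17
Waiting = turnaround − burst: P1=16, P2=15, P3=8
Total waiting = 16 + 15 + 8 = 39

39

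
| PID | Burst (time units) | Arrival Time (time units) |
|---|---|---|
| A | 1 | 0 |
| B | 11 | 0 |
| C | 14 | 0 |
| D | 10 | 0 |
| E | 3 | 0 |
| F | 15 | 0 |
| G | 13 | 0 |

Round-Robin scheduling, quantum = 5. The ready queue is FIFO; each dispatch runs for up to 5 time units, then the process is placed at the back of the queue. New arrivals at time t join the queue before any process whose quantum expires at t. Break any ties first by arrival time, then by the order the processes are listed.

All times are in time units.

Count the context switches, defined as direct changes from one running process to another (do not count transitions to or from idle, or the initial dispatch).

Schedule: | A 0-1 | B 1-6 | C 6-11 | D 11-16 | E 16-19 | F 19-24 | G 24-29 | B 29-34 | C 34-39 | D 39-44 | F 44-49 | G 49-54 | B 54-55 | C 55-59 | F 59-64 | G 64-67 |
Completion: A=1  B=55  C=59  D=44  E=19  F=64  G=67

15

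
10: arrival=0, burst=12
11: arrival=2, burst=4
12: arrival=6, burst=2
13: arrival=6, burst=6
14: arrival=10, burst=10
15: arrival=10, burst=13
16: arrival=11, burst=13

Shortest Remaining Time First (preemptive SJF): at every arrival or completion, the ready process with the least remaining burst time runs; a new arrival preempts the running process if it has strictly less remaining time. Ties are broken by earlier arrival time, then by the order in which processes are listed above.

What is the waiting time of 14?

14

Timeline: | 10 0-2 | 11 2-6 | 12 6-8 | 13 8-14 | 10 14-24 | 14 24-34 | 15 34-47 | 16 47-60 |
Completion: 10=24  11=6  12=8  13=14  14=34  15=47  16=60
Turnaround (C−A): 10=24  11=4  12=2  13=8  14=24  15=37  16=49
Waiting(14) = turnaround − burst = 24 − 10 = 14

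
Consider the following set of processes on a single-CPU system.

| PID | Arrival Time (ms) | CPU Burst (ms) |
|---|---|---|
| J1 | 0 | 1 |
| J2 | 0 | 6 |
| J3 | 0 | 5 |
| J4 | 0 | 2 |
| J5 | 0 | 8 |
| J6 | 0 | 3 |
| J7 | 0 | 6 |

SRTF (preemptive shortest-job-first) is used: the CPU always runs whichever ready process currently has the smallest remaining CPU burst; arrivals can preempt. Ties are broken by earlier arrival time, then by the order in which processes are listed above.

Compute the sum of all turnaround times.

92

Gantt: | J1 0-1 | J4 1-3 | J6 3-6 | J3 6-11 | J2 11-17 | J7 17-23 | J5 23-31 |
Completion: J1=1  J2=17  J3=11  J4=3  J5=31  J6=6  J7=23
Turnaround = completion − arrival: J1=1, J2=17, J3=11, J4=3, J5=31, J6=6, J7=23
Total turnaround = 1 + 17 + 11 + 3 + 31 + 6 + 23 = 92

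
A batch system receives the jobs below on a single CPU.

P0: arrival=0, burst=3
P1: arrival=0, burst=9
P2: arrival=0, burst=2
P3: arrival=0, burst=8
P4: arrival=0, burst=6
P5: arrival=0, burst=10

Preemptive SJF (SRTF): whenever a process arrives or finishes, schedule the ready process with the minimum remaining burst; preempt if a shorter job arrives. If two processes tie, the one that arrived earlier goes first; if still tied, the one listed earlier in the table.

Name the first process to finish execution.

P2

Schedule: | P2 0-2 | P0 2-5 | P4 5-11 | P3 11-19 | P1 19-28 | P5 28-38 |
Completion: P0=5  P1=28  P2=2  P3=19  P4=11  P5=38
Finish order: P2 → P0 → P4 → P3 → P1 → P5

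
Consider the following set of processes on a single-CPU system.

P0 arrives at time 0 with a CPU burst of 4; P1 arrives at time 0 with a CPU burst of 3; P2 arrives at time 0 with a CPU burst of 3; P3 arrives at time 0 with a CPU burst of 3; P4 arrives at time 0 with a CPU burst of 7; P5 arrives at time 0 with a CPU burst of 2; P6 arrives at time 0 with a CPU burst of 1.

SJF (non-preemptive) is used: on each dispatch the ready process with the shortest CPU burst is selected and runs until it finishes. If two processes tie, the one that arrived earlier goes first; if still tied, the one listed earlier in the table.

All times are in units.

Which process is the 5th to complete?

P3

Timeline: | P6 0-1 | P5 1-3 | P1 3-6 | P2 6-9 | P3 9-12 | P0 12-16 | P4 16-23 |
Completion: P0=16  P1=6  P2=9  P3=12  P4=23  P5=3  P6=1
Turnaround (C−A): P0=16  P1=6  P2=9  P3=12  P4=23  P5=3  P6=1
Finish order: P6 → P5 → P1 → P2 → P3 → P0 → P4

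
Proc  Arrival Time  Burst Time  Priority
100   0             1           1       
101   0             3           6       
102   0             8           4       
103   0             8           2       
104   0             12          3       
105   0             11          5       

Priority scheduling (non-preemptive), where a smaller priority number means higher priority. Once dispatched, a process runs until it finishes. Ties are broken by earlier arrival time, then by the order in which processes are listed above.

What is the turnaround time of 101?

43

Timeline: | 100 0-1 | 103 1-9 | 104 9-21 | 102 21-29 | 105 29-40 | 101 40-43 |
Completion: 100=1  101=43  102=29  103=9  104=21  105=40
Turnaround (C−A): 100=1  101=43  102=29  103=9  104=21  105=40
Turnaround(101) = completion − arrival = 43 − 0 = 43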